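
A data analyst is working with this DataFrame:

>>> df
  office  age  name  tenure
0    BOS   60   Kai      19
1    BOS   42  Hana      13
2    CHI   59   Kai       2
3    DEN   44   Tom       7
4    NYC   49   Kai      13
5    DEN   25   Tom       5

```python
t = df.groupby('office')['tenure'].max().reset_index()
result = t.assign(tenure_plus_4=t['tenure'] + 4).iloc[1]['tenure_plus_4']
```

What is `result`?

6

group by office, max of tenure:
office
BOS    19
CHI     2
DEN     7
NYC    13
Name: tenure, dtype: int64
reset_index():
  office  tenure
0    BOS      19
1    CHI       2
2    DEN       7
3    NYC      13
add column tenure_plus_4 = t['tenure'] + 4:
  office  tenure  tenure_plus_4
0    BOS      19             23
1    CHI       2              6
2    DEN       7             11
3    NYC      13             17
Finally, value at position 1, column 'tenure_plus_4' = 6.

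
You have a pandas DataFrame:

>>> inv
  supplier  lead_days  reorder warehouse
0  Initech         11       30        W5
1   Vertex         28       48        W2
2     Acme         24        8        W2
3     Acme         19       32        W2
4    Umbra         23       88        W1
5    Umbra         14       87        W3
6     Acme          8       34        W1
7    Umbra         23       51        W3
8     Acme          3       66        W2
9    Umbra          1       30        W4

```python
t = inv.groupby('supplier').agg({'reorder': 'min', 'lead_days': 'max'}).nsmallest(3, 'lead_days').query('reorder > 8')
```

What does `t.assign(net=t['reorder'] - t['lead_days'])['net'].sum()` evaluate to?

26

group by supplier: min(reorder), max(lead_days):
          reorder  lead_days
supplier                    
Acme            8         24
Initech        30         11
Umbra          30         23
Vertex         48         28
take 3 rows with smallest lead_days:
          reorder  lead_days
supplier                    
Initech        30         11
Umbra          30         23
Acme            8         24
filter rows where reorder > 8:
          reorder  lead_days
supplier                    
Initech        30         11
Umbra          30         23
add column net = t['reorder'] - t['lead_days']:
          reorder  lead_days  net
supplier                         
Initech        30         11   19
Umbra          30         23    7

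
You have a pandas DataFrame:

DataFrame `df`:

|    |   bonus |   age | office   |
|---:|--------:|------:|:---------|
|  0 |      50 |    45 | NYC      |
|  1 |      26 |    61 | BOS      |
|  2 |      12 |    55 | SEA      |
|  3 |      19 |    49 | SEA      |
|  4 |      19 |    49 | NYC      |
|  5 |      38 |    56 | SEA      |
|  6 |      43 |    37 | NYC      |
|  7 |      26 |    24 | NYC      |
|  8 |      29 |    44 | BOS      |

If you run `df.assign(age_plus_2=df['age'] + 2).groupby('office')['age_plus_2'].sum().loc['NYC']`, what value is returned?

163

add column age_plus_2 = df['age'] + 2:
   bonus  age office  age_plus_2
0     50   45    NYC          47
1     26   61    BOS          63
2     12   55    SEA          57
3     19   49    SEA          51
4     19   49    NYC          51
5     38   56    SEA          58
6     43   37    NYC          39
7     26   24    NYC          26
8     29   44    BOS          46
group by office, sum of age_plus_2:
office
BOS    109
NYC    163
SEA    166
Name: age_plus_2, dtype: int64
The value at index 'NYC' is 163.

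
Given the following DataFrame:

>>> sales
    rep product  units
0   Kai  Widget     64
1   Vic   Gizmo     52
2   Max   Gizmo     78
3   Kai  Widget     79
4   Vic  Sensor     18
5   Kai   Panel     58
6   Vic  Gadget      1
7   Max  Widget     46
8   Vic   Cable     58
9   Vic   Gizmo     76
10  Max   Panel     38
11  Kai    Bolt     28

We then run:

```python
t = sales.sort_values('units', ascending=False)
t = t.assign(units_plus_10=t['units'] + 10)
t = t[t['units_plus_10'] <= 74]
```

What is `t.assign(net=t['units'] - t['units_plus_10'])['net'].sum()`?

sort by units descending:
    rep product  units
3   Kai  Widget     79
2   Max   Gizmo     78
9   Vic   Gizmo     76
0   Kai  Widget     64
5   Kai   Panel     58
8   Vic   Cable     58
1   Vic   Gizmo     52
7   Max  Widget     46
10  Max   Panel     38
11  Kai    Bolt     28
4   Vic  Sensor     18
6   Vic  Gadget      1
add column units_plus_10 = t['units'] + 10:
    rep product  units  units_plus_10
3   Kai  Widget     79             89
2   Max   Gizmo     78             88
9   Vic   Gizmo     76             86
0   Kai  Widget     64             74
5   Kai   Panel     58             68
8   Vic   Cable     58             68
1   Vic   Gizmo     52             62
7   Max  Widget     46             56
10  Max   Panel     38             48
11  Kai    Bolt     28             38
4   Vic  Sensor     18             28
6   Vic  Gadget      1             11
filter rows where units_plus_10 <= 74:
    rep product  units  units_plus_10
0   Kai  Widget     64             74
5   Kai   Panel     58             68
8   Vic   Cable     58             68
1   Vic   Gizmo     52             62
7   Max  Widget     46             56
10  Max   Panel     38             48
11  Kai    Bolt     28             38
4   Vic  Sensor     18             28
6   Vic  Gadget      1             11
add column net = t['units'] - t['units_plus_10']:
    rep product  units  units_plus_10  net
0   Kai  Widget     64             74  -10
5   Kai   Panel     58             68  -10
8   Vic   Cable     58             68  -10
1   Vic   Gizmo     52             62  -10
7   Max  Widget     46             56  -10
10  Max   Panel     38             48  -10
11  Kai    Bolt     28             38  -10
4   Vic  Sensor     18             28  -10
6   Vic  Gadget      1             11  -10
Hence -90.

-90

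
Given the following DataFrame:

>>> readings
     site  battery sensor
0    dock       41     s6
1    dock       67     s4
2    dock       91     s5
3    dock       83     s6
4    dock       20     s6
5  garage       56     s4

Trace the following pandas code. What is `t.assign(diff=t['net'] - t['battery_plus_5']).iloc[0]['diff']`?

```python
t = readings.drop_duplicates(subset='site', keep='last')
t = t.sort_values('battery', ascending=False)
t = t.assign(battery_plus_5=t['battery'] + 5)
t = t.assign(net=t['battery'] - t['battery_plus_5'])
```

drop duplicate site (keep=last):
     site  battery sensor
4    dock       20     s6
5  garage       56     s4
sort by battery descending:
     site  battery sensor
5  garage       56     s4
4    dock       20     s6
add column battery_plus_5 = t['battery'] + 5:
     site  battery sensor  battery_plus_5
5  garage       56     s4              61
4    dock       20     s6              25
add column net = t['battery'] - t['battery_plus_5']:
     site  battery sensor  battery_plus_5  net
5  garage       56     s4              61   -5
4    dock       20     s6              25   -5
add column diff = t['net'] - t['battery_plus_5']:
     site  battery sensor  battery_plus_5  net  diff
5  garage       56     s4              61   -5   -66
4    dock       20     s6              25   -5   -30

-66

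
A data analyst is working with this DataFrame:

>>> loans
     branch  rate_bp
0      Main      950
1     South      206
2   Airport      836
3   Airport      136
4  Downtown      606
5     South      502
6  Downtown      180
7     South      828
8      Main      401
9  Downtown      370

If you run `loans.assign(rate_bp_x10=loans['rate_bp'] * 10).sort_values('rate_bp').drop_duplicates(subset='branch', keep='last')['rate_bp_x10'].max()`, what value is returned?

add column rate_bp_x10 = loans['rate_bp'] * 10:
     branch  rate_bp  rate_bp_x10
0      Main      950         9500
1     South      206         2060
2   Airport      836         8360
3   Airport      136         1360
4  Downtown      606         6060
5     South      502         5020
6  Downtown      180         1800
7     South      828         8280
8      Main      401         4010
9  Downtown      370         3700
sort by rate_bp:
     branch  rate_bp  rate_bp_x10
3   Airport      136         1360
6  Downtown      180         1800
1     South      206         2060
9  Downtown      370         3700
8      Main      401         4010
5     South      502         5020
4  Downtown      606         6060
7     South      828         8280
2   Airport      836         8360
0      Main      950         9500
drop duplicate branch (keep=last):
     branch  rate_bp  rate_bp_x10
4  Downtown      606         6060
7     South      828         8280
2   Airport      836         8360
0      Main      950         9500

9500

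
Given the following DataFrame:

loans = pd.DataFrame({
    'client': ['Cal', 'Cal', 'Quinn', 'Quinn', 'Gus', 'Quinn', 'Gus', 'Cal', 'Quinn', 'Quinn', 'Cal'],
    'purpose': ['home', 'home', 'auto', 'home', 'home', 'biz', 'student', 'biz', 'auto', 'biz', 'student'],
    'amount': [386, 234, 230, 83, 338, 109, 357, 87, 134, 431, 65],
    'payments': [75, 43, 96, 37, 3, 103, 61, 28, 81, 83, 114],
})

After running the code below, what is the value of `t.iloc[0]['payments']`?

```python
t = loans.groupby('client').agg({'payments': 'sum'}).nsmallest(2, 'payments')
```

64

group by client, sum of payments:
        payments
client          
Cal          260
Gus           64
Quinn        400
take 2 rows with smallest payments:
        payments
client          
Gus           64
Cal          260
The value at position 0, column 'payments' is 64.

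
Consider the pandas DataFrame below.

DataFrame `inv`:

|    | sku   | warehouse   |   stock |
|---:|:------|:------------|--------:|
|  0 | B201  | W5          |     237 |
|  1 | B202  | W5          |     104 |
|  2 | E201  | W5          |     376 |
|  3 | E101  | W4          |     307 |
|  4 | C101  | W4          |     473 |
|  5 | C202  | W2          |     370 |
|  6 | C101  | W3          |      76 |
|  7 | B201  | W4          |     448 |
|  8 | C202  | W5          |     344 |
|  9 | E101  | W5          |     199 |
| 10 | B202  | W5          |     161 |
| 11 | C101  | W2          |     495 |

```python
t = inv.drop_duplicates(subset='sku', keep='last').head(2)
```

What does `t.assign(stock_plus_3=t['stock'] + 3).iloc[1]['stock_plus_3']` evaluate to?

451

drop duplicate sku (keep=last):
     sku warehouse  stock
2   E201        W5    376
7   B201        W4    448
8   C202        W5    344
9   E101        W5    199
10  B202        W5    161
11  C101        W2    495
take first 2 rows:
    sku warehouse  stock
2  E201        W5    376
7  B201        W4    448
add column stock_plus_3 = t['stock'] + 3:
    sku warehouse  stock  stock_plus_3
2  E201        W5    376           379
7  B201        W4    448           451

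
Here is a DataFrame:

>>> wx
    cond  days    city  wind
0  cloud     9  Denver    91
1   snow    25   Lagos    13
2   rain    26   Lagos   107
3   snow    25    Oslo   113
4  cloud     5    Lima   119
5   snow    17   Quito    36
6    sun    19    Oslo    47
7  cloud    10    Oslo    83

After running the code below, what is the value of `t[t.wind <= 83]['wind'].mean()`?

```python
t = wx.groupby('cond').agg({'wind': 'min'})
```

47.6666666667

group by cond, min of wind:
       wind
cond       
cloud    83
rain    107
snow     13
sun      47
filter rows where wind <= 83:
       wind
cond       
cloud    83
snow     13
sun      47
Finally, mean of column 'wind' = 47.6666666667.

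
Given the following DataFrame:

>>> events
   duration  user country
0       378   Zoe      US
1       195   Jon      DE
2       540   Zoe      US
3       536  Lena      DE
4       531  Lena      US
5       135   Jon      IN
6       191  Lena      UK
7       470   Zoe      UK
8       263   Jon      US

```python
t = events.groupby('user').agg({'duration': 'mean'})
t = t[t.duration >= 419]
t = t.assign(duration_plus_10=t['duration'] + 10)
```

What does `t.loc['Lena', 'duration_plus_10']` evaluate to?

429.333333333

group by user, mean of duration:
        duration
user            
Jon   197.666667
Lena  419.333333
Zoe   462.666667
filter rows where duration >= 419:
        duration
user            
Lena  419.333333
Zoe   462.666667
add column duration_plus_10 = t['duration'] + 10:
        duration  duration_plus_10
user                              
Lena  419.333333        429.333333
Zoe   462.666667        472.666667
Finally, value at row 'Lena', column 'duration_plus_10' = 429.333333333.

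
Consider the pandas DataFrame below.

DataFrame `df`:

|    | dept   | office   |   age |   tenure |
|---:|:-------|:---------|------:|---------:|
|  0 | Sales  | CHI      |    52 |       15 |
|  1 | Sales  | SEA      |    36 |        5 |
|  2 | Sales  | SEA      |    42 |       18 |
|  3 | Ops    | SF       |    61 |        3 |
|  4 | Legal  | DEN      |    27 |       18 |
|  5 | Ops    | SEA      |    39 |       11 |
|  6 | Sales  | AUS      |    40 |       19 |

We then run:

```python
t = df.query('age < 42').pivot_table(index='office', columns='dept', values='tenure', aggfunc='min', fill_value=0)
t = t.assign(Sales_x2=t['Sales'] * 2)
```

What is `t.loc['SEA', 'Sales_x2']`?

filter rows where age < 42:
    dept office  age  tenure
1  Sales    SEA   36       5
4  Legal    DEN   27      18
5    Ops    SEA   39      11
6  Sales    AUS   40      19
pivot: rows=office, cols=dept, min(tenure):
dept    Legal  Ops  Sales
office                   
AUS         0    0     19
DEN        18    0      0
SEA         0   11      5
add column Sales_x2 = t['Sales'] * 2:
dept    Legal  Ops  Sales  Sales_x2
office                             
AUS         0    0     19        38
DEN        18    0      0         0
SEA         0   11      5        10
Hence 10.

10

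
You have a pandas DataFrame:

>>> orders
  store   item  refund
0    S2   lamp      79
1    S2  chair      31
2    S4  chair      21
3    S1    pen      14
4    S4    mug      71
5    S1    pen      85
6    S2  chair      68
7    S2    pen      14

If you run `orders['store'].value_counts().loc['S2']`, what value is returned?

4

value_counts of store:
store
S2    4
S4    2
S1    2
Name: count, dtype: int64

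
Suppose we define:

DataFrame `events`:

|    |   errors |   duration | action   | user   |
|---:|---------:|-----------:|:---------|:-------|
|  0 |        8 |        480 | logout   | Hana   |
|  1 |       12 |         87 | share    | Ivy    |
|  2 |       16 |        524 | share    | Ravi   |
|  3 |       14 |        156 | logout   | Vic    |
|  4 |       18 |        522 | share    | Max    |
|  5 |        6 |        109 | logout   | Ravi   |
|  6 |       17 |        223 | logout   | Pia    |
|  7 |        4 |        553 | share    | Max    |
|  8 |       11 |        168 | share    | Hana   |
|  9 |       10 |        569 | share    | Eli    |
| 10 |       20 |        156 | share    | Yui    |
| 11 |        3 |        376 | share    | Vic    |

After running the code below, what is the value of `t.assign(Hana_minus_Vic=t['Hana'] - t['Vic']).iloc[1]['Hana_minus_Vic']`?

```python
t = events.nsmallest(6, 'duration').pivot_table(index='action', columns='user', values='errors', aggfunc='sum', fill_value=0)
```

take 6 rows with smallest duration:
    errors  duration  action  user
1       12        87   share   Ivy
5        6       109  logout  Ravi
3       14       156  logout   Vic
10      20       156   share   Yui
8       11       168   share  Hana
6       17       223  logout   Pia
pivot: rows=action, cols=user, sum(errors):
user    Hana  Ivy  Pia  Ravi  Vic  Yui
action                                
logout     0    0   17     6   14    0
share     11   12    0     0    0   20
add column Hana_minus_Vic = t['Hana'] - t['Vic']:
user    Hana  Ivy  Pia  Ravi  Vic  Yui  Hana_minus_Vic
action                                                
logout     0    0   17     6   14    0             -14
share     11   12    0     0    0   20              11
Reading off the value at position 1, column 'Hana_minus_Vic', we get 11.

11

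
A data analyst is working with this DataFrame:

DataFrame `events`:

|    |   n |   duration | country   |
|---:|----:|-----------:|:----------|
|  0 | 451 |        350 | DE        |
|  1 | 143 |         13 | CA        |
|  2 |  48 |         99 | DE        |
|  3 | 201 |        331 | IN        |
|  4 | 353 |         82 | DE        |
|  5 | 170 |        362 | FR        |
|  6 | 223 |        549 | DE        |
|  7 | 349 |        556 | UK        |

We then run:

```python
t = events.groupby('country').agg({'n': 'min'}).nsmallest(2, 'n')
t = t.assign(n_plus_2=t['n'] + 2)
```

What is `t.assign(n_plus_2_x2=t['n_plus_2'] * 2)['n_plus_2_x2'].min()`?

100

group by country, min of n:
           n
country     
CA       143
DE        48
FR       170
IN       201
UK       349
take 2 rows with smallest n:
           n
country     
DE        48
CA       143
add column n_plus_2 = t['n'] + 2:
           n  n_plus_2
country               
DE        48        50
CA       143       145
add column n_plus_2_x2 = t['n_plus_2'] * 2:
           n  n_plus_2  n_plus_2_x2
country                            
DE        48        50          100
CA       143       145          290
min of column 'n_plus_2_x2' → 100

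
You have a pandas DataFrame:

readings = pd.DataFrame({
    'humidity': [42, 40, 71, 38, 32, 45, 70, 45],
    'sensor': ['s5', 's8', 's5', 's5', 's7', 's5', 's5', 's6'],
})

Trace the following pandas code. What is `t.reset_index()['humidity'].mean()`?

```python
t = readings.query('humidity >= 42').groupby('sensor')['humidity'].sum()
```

filter rows where humidity >= 42:
   humidity sensor
0        42     s5
2        71     s5
5        45     s5
6        70     s5
7        45     s6
group by sensor, sum of humidity:
sensor
s5    228
s6     45
Name: humidity, dtype: int64
reset_index():
  sensor  humidity
0     s5       228
1     s6        45
So mean() = 136.5.

136.5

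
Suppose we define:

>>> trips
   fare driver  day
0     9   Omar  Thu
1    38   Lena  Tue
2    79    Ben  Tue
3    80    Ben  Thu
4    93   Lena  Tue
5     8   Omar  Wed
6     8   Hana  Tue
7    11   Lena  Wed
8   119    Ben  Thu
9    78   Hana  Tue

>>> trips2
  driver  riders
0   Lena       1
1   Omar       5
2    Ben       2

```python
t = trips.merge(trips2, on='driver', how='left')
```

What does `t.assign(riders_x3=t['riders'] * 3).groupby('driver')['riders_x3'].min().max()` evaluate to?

15.0

merge on 'driver' (how='left') → 10 rows:
   fare driver  day  riders
0     9   Omar  Thu     5.0
1    38   Lena  Tue     1.0
2    79    Ben  Tue     2.0
3    80    Ben  Thu     2.0
4    93   Lena  Tue     1.0
5     8   Omar  Wed     5.0
6     8   Hana  Tue     NaN
7    11   Lena  Wed     1.0
8   119    Ben  Thu     2.0
9    78   Hana  Tue     NaN
add column riders_x3 = t['riders'] * 3:
   fare driver  day  riders  riders_x3
0     9   Omar  Thu     5.0       15.0
1    38   Lena  Tue     1.0        3.0
2    79    Ben  Tue     2.0        6.0
3    80    Ben  Thu     2.0        6.0
4    93   Lena  Tue     1.0        3.0
5     8   Omar  Wed     5.0       15.0
6     8   Hana  Tue     NaN        NaN
7    11   Lena  Wed     1.0        3.0
8   119    Ben  Thu     2.0        6.0
9    78   Hana  Tue     NaN        NaN
group by driver, min of riders_x3:
driver
Ben      6.0
Hana     NaN
Lena     3.0
Omar    15.0
Name: riders_x3, dtype: float64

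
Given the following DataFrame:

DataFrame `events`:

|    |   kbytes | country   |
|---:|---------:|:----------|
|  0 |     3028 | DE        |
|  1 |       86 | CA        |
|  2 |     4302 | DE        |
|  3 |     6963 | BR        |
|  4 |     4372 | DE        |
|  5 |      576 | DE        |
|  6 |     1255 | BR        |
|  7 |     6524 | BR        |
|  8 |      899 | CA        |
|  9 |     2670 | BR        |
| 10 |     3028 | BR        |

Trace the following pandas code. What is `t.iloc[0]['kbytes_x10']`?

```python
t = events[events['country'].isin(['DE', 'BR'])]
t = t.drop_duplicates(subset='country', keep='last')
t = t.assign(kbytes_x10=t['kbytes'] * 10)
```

filter rows where country in ['DE', 'BR']:
    kbytes country
0     3028      DE
2     4302      DE
3     6963      BR
4     4372      DE
5      576      DE
6     1255      BR
7     6524      BR
9     2670      BR
10    3028      BR
drop duplicate country (keep=last):
    kbytes country
5      576      DE
10    3028      BR
add column kbytes_x10 = t['kbytes'] * 10:
    kbytes country  kbytes_x10
5      576      DE        5760
10    3028      BR       30280
value at position 0, column 'kbytes_x10' → 5760

5760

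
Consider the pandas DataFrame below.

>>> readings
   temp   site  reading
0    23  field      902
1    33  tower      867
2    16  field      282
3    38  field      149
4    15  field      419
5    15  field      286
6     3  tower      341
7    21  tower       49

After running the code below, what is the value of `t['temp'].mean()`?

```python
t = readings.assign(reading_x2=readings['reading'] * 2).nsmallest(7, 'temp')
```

18.0

add column reading_x2 = readings['reading'] * 2:
   temp   site  reading  reading_x2
0    23  field      902        1804
1    33  tower      867        1734
2    16  field      282         564
3    38  field      149         298
4    15  field      419         838
5    15  field      286         572
6     3  tower      341         682
7    21  tower       49          98
take 7 rows with smallest temp:
   temp   site  reading  reading_x2
6     3  tower      341         682
4    15  field      419         838
5    15  field      286         572
2    16  field      282         564
7    21  tower       49          98
0    23  field      902        1804
1    33  tower      867        1734
Finally, mean of column 'temp' = 18.0.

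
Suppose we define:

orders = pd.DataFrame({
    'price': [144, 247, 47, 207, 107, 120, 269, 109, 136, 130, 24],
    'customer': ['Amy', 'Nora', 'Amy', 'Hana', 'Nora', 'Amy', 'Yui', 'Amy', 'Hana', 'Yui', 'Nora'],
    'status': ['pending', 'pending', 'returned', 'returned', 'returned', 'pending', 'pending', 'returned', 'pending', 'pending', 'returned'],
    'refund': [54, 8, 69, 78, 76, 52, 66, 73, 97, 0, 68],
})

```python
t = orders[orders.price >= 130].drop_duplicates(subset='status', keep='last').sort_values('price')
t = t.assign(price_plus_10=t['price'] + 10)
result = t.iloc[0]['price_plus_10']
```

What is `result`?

filter rows where price >= 130:
   price customer    status  refund
0    144      Amy   pending      54
1    247     Nora   pending       8
3    207     Hana  returned      78
6    269      Yui   pending      66
8    136     Hana   pending      97
9    130      Yui   pending       0
drop duplicate status (keep=last):
   price customer    status  refund
3    207     Hana  returned      78
9    130      Yui   pending       0
sort by price:
   price customer    status  refund
9    130      Yui   pending       0
3    207     Hana  returned      78
add column price_plus_10 = t['price'] + 10:
   price customer    status  refund  price_plus_10
9    130      Yui   pending       0            140
3    207     Hana  returned      78            217
Hence 140.

140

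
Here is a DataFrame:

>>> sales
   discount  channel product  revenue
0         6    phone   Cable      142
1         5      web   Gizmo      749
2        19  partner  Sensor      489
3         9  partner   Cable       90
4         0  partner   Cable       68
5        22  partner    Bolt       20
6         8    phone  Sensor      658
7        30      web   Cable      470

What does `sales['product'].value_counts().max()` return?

4

value_counts of product:
product
Cable     4
Sensor    2
Gizmo     1
Bolt      1
Name: count, dtype: int64
Then the max of the resulting series: 4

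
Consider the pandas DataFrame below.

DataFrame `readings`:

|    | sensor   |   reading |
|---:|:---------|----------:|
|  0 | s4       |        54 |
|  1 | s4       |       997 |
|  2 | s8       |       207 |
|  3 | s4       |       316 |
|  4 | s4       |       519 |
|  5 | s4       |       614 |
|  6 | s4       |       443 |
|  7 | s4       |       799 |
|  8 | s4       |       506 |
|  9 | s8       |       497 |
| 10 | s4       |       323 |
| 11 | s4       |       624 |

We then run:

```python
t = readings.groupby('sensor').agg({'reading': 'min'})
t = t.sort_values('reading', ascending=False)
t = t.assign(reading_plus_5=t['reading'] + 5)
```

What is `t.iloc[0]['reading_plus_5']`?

212

group by sensor, min of reading:
        reading
sensor         
s4           54
s8          207
sort by reading descending:
        reading
sensor         
s8          207
s4           54
add column reading_plus_5 = t['reading'] + 5:
        reading  reading_plus_5
sensor                         
s8          207             212
s4           54              59
value at position 0, column 'reading_plus_5' → 212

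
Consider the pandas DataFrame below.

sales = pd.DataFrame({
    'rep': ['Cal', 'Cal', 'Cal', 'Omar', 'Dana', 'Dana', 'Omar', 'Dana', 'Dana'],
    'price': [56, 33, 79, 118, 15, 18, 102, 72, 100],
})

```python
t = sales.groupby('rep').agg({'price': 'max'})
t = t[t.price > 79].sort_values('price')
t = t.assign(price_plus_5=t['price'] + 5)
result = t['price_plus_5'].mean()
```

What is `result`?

114.0

group by rep, max of price:
      price
rep        
Cal      79
Dana    100
Omar    118
filter rows where price > 79:
      price
rep        
Dana    100
Omar    118
sort by price:
      price
rep        
Dana    100
Omar    118
add column price_plus_5 = t['price'] + 5:
      price  price_plus_5
rep                      
Dana    100           105
Omar    118           123
mean of column 'price_plus_5' → 114.0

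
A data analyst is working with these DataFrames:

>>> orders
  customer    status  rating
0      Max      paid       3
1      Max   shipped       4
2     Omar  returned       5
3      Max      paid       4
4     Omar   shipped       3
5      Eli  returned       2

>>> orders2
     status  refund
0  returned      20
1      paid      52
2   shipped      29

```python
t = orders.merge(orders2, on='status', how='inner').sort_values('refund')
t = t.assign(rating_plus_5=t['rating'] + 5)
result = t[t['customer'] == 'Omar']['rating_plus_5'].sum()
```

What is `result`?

merge on 'status' (how='inner') → 6 rows:
  customer    status  rating  refund
0      Max      paid       3      52
1      Max   shipped       4      29
2     Omar  returned       5      20
3      Max      paid       4      52
4     Omar   shipped       3      29
5      Eli  returned       2      20
sort by refund:
  customer    status  rating  refund
2     Omar  returned       5      20
5      Eli  returned       2      20
1      Max   shipped       4      29
4     Omar   shipped       3      29
0      Max      paid       3      52
3      Max      paid       4      52
add column rating_plus_5 = t['rating'] + 5:
  customer    status  rating  refund  rating_plus_5
2     Omar  returned       5      20             10
5      Eli  returned       2      20              7
1      Max   shipped       4      29              9
4     Omar   shipped       3      29              8
0      Max      paid       3      52              8
3      Max      paid       4      52              9
filter rows where customer == 'Omar':
  customer    status  rating  refund  rating_plus_5
2     Omar  returned       5      20             10
4     Omar   shipped       3      29              8
Finally, sum of column 'rating_plus_5' = 18.

18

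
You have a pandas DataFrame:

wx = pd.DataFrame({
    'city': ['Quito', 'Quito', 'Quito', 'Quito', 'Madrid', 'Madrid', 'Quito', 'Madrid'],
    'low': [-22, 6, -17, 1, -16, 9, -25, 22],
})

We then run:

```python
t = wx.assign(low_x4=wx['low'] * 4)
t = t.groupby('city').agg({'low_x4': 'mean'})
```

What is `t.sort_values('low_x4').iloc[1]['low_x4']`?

20.0

add column low_x4 = wx['low'] * 4:
     city  low  low_x4
0   Quito  -22     -88
1   Quito    6      24
2   Quito  -17     -68
3   Quito    1       4
4  Madrid  -16     -64
5  Madrid    9      36
6   Quito  -25    -100
7  Madrid   22      88
group by city, mean of low_x4:
        low_x4
city          
Madrid    20.0
Quito    -45.6
sort by low_x4:
        low_x4
city          
Quito    -45.6
Madrid    20.0
Then the value at position 1, column 'low_x4': 20.0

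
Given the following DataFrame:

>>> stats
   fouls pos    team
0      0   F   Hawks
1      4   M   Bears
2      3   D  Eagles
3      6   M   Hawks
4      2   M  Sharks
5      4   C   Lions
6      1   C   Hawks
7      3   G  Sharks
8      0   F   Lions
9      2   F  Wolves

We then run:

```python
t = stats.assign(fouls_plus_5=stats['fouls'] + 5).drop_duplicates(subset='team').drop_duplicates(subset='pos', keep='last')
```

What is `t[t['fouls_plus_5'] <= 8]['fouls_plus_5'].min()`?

add column fouls_plus_5 = stats['fouls'] + 5:
   fouls pos    team  fouls_plus_5
0      0   F   Hawks             5
1      4   M   Bears             9
2      3   D  Eagles             8
3      6   M   Hawks            11
4      2   M  Sharks             7
5      4   C   Lions             9
6      1   C   Hawks             6
7      3   G  Sharks             8
8      0   F   Lions             5
9      2   F  Wolves             7
drop duplicate team (keep=first):
   fouls pos    team  fouls_plus_5
0      0   F   Hawks             5
1      4   M   Bears             9
2      3   D  Eagles             8
4      2   M  Sharks             7
5      4   C   Lions             9
9      2   F  Wolves             7
drop duplicate pos (keep=last):
   fouls pos    team  fouls_plus_5
2      3   D  Eagles             8
4      2   M  Sharks             7
5      4   C   Lions             9
9      2   F  Wolves             7
filter rows where fouls_plus_5 <= 8:
   fouls pos    team  fouls_plus_5
2      3   D  Eagles             8
4      2   M  Sharks             7
9      2   F  Wolves             7

7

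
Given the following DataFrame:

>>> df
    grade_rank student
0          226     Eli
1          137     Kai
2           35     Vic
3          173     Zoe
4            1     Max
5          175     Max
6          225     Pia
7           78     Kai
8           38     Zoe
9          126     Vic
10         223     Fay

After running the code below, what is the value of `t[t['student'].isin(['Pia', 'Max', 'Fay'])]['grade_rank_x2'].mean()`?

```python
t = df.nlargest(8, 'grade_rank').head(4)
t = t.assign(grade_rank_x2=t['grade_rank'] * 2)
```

415.333333333

take 8 rows with largest grade_rank:
    grade_rank student
0          226     Eli
6          225     Pia
10         223     Fay
5          175     Max
3          173     Zoe
1          137     Kai
9          126     Vic
7           78     Kai
take first 4 rows:
    grade_rank student
0          226     Eli
6          225     Pia
10         223     Fay
5          175     Max
add column grade_rank_x2 = t['grade_rank'] * 2:
    grade_rank student  grade_rank_x2
0          226     Eli            452
6          225     Pia            450
10         223     Fay            446
5          175     Max            350
filter rows where student in ['Pia', 'Max', 'Fay']:
    grade_rank student  grade_rank_x2
6          225     Pia            450
10         223     Fay            446
5          175     Max            350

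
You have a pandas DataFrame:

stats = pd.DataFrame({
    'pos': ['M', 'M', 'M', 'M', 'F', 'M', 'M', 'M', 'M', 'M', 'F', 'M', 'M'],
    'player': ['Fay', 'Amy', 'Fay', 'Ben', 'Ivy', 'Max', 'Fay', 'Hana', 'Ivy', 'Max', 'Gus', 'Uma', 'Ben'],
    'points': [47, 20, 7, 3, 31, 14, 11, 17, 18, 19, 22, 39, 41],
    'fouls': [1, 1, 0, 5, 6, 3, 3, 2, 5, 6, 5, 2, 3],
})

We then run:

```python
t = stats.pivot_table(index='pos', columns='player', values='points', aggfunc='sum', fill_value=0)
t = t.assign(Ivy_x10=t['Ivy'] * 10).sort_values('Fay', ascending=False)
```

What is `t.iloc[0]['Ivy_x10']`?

pivot: rows=pos, cols=player, sum(points):
player  Amy  Ben  Fay  Gus  Hana  Ivy  Max  Uma
pos                                            
F         0    0    0   22     0   31    0    0
M        20   44   65    0    17   18   33   39
add column Ivy_x10 = t['Ivy'] * 10:
player  Amy  Ben  Fay  Gus  Hana  Ivy  Max  Uma  Ivy_x10
pos                                                     
F         0    0    0   22     0   31    0    0      310
M        20   44   65    0    17   18   33   39      180
sort by Fay descending:
player  Amy  Ben  Fay  Gus  Hana  Ivy  Max  Uma  Ivy_x10
pos                                                     
M        20   44   65    0    17   18   33   39      180
F         0    0    0   22     0   31    0    0      310
Finally, value at position 0, column 'Ivy_x10' = 180.

180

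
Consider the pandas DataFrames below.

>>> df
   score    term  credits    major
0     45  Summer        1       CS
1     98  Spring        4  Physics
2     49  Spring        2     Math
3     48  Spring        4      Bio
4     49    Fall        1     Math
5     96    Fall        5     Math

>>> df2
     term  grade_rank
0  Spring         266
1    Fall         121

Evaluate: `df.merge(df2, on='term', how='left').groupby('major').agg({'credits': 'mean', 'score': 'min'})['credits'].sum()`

merge on 'term' (how='left') → 6 rows:
   score    term  credits    major  grade_rank
0     45  Summer        1       CS         NaN
1     98  Spring        4  Physics       266.0
2     49  Spring        2     Math       266.0
3     48  Spring        4      Bio       266.0
4     49    Fall        1     Math       121.0
5     96    Fall        5     Math       121.0
group by major: mean(credits), min(score):
          credits  score
major                   
Bio      4.000000     48
CS       1.000000     45
Math     2.666667     49
Physics  4.000000     98

11.6666666667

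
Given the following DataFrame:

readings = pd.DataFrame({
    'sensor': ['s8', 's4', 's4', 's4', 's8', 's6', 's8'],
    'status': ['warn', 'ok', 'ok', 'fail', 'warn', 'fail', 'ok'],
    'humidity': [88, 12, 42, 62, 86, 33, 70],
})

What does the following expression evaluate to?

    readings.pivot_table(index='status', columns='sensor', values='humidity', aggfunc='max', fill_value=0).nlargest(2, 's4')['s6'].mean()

pivot: rows=status, cols=sensor, max(humidity):
sensor  s4  s6  s8
status            
fail    62  33   0
ok      42   0  70
warn     0   0  88
take 2 rows with largest s4:
sensor  s4  s6  s8
status            
fail    62  33   0
ok      42   0  70
The mean of column 's6' is 16.5.

16.5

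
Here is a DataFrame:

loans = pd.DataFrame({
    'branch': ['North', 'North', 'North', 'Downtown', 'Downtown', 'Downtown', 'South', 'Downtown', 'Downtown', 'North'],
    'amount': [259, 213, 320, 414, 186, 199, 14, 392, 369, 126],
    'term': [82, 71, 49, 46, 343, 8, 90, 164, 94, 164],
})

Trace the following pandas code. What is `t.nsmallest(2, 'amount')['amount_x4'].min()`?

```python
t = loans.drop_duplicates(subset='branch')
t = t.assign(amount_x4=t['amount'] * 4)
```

56

drop duplicate branch (keep=first):
     branch  amount  term
0     North     259    82
3  Downtown     414    46
6     South      14    90
add column amount_x4 = t['amount'] * 4:
     branch  amount  term  amount_x4
0     North     259    82       1036
3  Downtown     414    46       1656
6     South      14    90         56
take 2 rows with smallest amount:
  branch  amount  term  amount_x4
6  South      14    90         56
0  North     259    82       1036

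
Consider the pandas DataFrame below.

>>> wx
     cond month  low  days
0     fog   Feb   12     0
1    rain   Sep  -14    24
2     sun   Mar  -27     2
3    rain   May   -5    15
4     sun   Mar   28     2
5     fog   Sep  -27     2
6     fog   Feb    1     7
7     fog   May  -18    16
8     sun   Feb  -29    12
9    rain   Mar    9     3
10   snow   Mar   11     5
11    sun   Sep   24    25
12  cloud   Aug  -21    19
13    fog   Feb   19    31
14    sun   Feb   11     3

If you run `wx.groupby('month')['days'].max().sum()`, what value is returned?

group by month, max of days:
month
Aug    19
Feb    31
Mar     5
May    16
Sep    25
Name: days, dtype: int64
Finally, sum of the resulting series = 96.

96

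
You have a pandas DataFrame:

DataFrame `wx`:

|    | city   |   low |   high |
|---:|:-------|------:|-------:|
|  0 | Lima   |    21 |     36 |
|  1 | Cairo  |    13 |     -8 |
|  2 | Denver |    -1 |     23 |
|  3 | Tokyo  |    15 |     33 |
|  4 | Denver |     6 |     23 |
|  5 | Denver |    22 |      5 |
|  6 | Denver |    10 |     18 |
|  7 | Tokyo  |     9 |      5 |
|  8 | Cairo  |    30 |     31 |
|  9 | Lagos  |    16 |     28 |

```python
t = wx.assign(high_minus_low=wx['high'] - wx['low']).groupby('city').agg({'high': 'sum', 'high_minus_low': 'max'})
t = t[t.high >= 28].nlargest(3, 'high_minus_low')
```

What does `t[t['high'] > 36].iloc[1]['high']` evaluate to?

38

add column high_minus_low = wx['high'] - wx['low']:
     city  low  high  high_minus_low
0    Lima   21    36              15
1   Cairo   13    -8             -21
2  Denver   -1    23              24
3   Tokyo   15    33              18
4  Denver    6    23              17
5  Denver   22     5             -17
6  Denver   10    18               8
7   Tokyo    9     5              -4
8   Cairo   30    31               1
9   Lagos   16    28              12
group by city: sum(high), max(high_minus_low):
        high  high_minus_low
city                        
Cairo     23               1
Denver    69              24
Lagos     28              12
Lima      36              15
Tokyo     38              18
filter rows where high >= 28:
        high  high_minus_low
city                        
Denver    69              24
Lagos     28              12
Lima      36              15
Tokyo     38              18
take 3 rows with largest high_minus_low:
        high  high_minus_low
city                        
Denver    69              24
Tokyo     38              18
Lima      36              15
filter rows where high > 36:
        high  high_minus_low
city                        
Denver    69              24
Tokyo     38              18
Then the value at position 1, column 'high': 38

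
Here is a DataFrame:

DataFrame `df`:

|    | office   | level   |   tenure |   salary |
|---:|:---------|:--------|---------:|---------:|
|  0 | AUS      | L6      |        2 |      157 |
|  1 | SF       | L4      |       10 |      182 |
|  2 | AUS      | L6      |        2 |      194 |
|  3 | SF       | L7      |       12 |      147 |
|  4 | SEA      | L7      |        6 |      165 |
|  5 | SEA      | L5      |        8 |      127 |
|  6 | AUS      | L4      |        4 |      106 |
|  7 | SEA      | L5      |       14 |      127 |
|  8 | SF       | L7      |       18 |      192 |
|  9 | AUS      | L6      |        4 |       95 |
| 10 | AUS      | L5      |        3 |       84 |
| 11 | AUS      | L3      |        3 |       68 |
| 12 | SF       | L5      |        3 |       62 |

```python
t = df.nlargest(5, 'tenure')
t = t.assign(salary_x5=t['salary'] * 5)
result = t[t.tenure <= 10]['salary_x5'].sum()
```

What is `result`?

1545

take 5 rows with largest tenure:
  office level  tenure  salary
8     SF    L7      18     192
7    SEA    L5      14     127
3     SF    L7      12     147
1     SF    L4      10     182
5    SEA    L5       8     127
add column salary_x5 = t['salary'] * 5:
  office level  tenure  salary  salary_x5
8     SF    L7      18     192        960
7    SEA    L5      14     127        635
3     SF    L7      12     147        735
1     SF    L4      10     182        910
5    SEA    L5       8     127        635
filter rows where tenure <= 10:
  office level  tenure  salary  salary_x5
1     SF    L4      10     182        910
5    SEA    L5       8     127        635
The sum of column 'salary_x5' is 1545.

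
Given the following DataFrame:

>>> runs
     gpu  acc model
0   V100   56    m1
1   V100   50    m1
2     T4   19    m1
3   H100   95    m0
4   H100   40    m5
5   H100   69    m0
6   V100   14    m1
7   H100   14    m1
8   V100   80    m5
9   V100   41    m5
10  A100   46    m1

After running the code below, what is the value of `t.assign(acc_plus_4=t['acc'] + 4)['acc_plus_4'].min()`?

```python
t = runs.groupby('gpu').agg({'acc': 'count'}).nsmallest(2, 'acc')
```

group by gpu, count of acc:
      acc
gpu      
A100    1
H100    4
T4      1
V100    5
take 2 rows with smallest acc:
      acc
gpu      
A100    1
T4      1
add column acc_plus_4 = t['acc'] + 4:
      acc  acc_plus_4
gpu                  
A100    1           5
T4      1           5
min of column 'acc_plus_4' → 5

5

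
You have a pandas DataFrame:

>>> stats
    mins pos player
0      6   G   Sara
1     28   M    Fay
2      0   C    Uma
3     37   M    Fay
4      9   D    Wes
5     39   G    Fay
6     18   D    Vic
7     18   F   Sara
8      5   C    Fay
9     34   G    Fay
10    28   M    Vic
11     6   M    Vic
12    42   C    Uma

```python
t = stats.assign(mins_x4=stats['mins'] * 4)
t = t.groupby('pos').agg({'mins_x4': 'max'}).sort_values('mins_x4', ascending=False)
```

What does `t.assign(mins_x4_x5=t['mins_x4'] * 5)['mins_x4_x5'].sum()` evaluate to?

3080

add column mins_x4 = stats['mins'] * 4:
    mins pos player  mins_x4
0      6   G   Sara       24
1     28   M    Fay      112
2      0   C    Uma        0
3     37   M    Fay      148
4      9   D    Wes       36
5     39   G    Fay      156
6     18   D    Vic       72
7     18   F   Sara       72
8      5   C    Fay       20
9     34   G    Fay      136
10    28   M    Vic      112
11     6   M    Vic       24
12    42   C    Uma      168
group by pos, max of mins_x4:
     mins_x4
pos         
C        168
D         72
F         72
G        156
M        148
sort by mins_x4 descending:
     mins_x4
pos         
C        168
G        156
M        148
D         72
F         72
add column mins_x4_x5 = t['mins_x4'] * 5:
     mins_x4  mins_x4_x5
pos                     
C        168         840
G        156         780
M        148         740
D         72         360
F         72         360
sum of column 'mins_x4_x5' → 3080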